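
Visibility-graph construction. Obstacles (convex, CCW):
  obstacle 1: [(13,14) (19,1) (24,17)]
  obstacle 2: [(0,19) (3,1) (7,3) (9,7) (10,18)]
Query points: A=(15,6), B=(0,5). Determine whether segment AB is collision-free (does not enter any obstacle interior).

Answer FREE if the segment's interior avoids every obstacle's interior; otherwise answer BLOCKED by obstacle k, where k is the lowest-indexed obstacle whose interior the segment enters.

BLOCKED by obstacle 2

Obstacle 1 [(13,14) (19,1) (24,17)]:
  edge (13,14)–(19,1): clear
  edge (19,1)–(24,17): clear
  edge (24,17)–(13,14): clear
  midpoint (15/2,11/2) outside
  → clear
Obstacle 2 [(0,19) (3,1) (7,3) (9,7) (10,18)]:
  edge (0,19)–(3,1): crosses AB
  edge (3,1)–(7,3): clear
  edge (7,3)–(9,7): crosses AB
  edge (9,7)–(10,18): clear
  edge (10,18)–(0,19): clear
  → BLOCKED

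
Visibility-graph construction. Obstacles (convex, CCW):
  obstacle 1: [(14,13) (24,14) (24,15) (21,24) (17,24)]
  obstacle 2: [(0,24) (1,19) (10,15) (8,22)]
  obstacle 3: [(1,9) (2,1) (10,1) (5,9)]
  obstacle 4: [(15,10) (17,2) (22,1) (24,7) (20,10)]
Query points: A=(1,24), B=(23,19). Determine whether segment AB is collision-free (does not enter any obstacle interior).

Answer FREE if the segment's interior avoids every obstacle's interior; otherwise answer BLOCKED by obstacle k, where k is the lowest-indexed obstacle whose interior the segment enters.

BLOCKED by obstacle 1

Obstacle 1 [(14,13) (24,14) (24,15) (21,24) (17,24)]:
  edge (14,13)–(24,14): clear
  edge (24,14)–(24,15): clear
  edge (24,15)–(21,24): crosses AB
  edge (21,24)–(17,24): clear
  edge (17,24)–(14,13): crosses AB
  → BLOCKED
Obstacle 2 [(0,24) (1,19) (10,15) (8,22)]:
  edge (0,24)–(1,19): clear
  edge (1,19)–(10,15): clear
  edge (10,15)–(8,22): clear
  edge (8,22)–(0,24): clear
  midpoint (12,43/2) outside
  → clear
Obstacle 3 [(1,9) (2,1) (10,1) (5,9)]:
  edge (1,9)–(2,1): clear
  edge (2,1)–(10,1): clear
  edge (10,1)–(5,9): clear
  edge (5,9)–(1,9): clear
  midpoint (12,43/2) outside
  → clear
Obstacle 4 [(15,10) (17,2) (22,1) (24,7) (20,10)]:
  edge (15,10)–(17,2): clear
  edge (17,2)–(22,1): clear
  edge (22,1)–(24,7): clear
  edge (24,7)–(20,10): clear
  edge (20,10)–(15,10): clear
  midpoint (12,43/2) outside
  → clear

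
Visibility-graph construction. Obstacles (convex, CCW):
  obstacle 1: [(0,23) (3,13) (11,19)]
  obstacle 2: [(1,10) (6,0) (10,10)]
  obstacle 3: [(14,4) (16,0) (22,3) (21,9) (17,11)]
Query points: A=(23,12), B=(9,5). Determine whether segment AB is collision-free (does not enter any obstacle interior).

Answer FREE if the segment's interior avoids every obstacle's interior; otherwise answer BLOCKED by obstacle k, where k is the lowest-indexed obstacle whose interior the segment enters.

BLOCKED by obstacle 3

Obstacle 1 [(0,23) (3,13) (11,19)]:
  edge (0,23)–(3,13): clear
  edge (3,13)–(11,19): clear
  edge (11,19)–(0,23): clear
  midpoint (16,17/2) outside
  → clear
Obstacle 2 [(1,10) (6,0) (10,10)]:
  edge (1,10)–(6,0): clear
  edge (6,0)–(10,10): clear
  edge (10,10)–(1,10): clear
  midpoint (16,17/2) outside
  → clear
Obstacle 3 [(14,4) (16,0) (22,3) (21,9) (17,11)]:
  edge (14,4)–(16,0): clear
  edge (16,0)–(22,3): clear
  edge (22,3)–(21,9): clear
  edge (21,9)–(17,11): crosses AB
  edge (17,11)–(14,4): crosses AB
  → BLOCKED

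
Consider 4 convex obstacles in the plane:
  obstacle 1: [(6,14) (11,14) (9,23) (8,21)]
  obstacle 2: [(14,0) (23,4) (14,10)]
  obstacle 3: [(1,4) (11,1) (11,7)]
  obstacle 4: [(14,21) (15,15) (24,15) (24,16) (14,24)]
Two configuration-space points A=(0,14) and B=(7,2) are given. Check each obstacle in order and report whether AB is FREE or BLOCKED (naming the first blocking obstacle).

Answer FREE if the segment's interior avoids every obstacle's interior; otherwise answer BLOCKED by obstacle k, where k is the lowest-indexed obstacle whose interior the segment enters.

Obstacle 1 [(6,14) (11,14) (9,23) (8,21)]:
  edge (6,14)–(11,14): clear
  edge (11,14)–(9,23): clear
  edge (9,23)–(8,21): clear
  edge (8,21)–(6,14): clear
  midpoint (7/2,8) outside
  → clear
Obstacle 2 [(14,0) (23,4) (14,10)]:
  edge (14,0)–(23,4): clear
  edge (23,4)–(14,10): clear
  edge (14,10)–(14,0): clear
  midpoint (7/2,8) outside
  → clear
Obstacle 3 [(1,4) (11,1) (11,7)]:
  edge (1,4)–(11,1): crosses AB
  edge (11,1)–(11,7): clear
  edge (11,7)–(1,4): crosses AB
  → BLOCKED
Obstacle 4 [(14,21) (15,15) (24,15) (24,16) (14,24)]:
  edge (14,21)–(15,15): clear
  edge (15,15)–(24,15): clear
  edge (24,15)–(24,16): clear
  edge (24,16)–(14,24): clear
  edge (14,24)–(14,21): clear
  midpoint (7/2,8) outside
  → clear

BLOCKED by obstacle 3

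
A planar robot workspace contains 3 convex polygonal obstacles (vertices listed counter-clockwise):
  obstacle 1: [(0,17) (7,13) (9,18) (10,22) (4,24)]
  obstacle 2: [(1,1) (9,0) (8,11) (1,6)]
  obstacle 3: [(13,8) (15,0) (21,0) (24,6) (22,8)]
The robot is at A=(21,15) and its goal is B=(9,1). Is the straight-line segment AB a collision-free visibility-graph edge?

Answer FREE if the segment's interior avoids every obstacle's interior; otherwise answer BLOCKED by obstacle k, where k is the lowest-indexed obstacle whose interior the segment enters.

Obstacle 1 [(0,17) (7,13) (9,18) (10,22) (4,24)]:
  edge (0,17)–(7,13): clear
  edge (7,13)–(9,18): clear
  edge (9,18)–(10,22): clear
  edge (10,22)–(4,24): clear
  edge (4,24)–(0,17): clear
  midpoint (15,8) outside
  → clear
Obstacle 2 [(1,1) (9,0) (8,11) (1,6)]:
  edge (1,1)–(9,0): clear
  edge (9,0)–(8,11): clear
  edge (8,11)–(1,6): clear
  edge (1,6)–(1,1): clear
  midpoint (15,8) outside
  → clear
Obstacle 3 [(13,8) (15,0) (21,0) (24,6) (22,8)]:
  edge (13,8)–(15,0): crosses AB
  edge (15,0)–(21,0): clear
  edge (21,0)–(24,6): clear
  edge (24,6)–(22,8): clear
  edge (22,8)–(13,8): crosses AB
  → BLOCKED

BLOCKED by obstacle 3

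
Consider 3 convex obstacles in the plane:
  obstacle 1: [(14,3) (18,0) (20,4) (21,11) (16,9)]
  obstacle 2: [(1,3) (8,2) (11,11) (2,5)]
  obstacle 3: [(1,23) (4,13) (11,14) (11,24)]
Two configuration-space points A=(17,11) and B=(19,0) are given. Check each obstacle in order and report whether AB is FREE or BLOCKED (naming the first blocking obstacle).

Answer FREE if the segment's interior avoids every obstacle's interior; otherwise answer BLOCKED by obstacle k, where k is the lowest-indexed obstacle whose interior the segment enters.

Obstacle 1 [(14,3) (18,0) (20,4) (21,11) (16,9)]:
  edge (14,3)–(18,0): clear
  edge (18,0)–(20,4): crosses AB
  edge (20,4)–(21,11): clear
  edge (21,11)–(16,9): crosses AB
  edge (16,9)–(14,3): clear
  → BLOCKED
Obstacle 2 [(1,3) (8,2) (11,11) (2,5)]:
  edge (1,3)–(8,2): clear
  edge (8,2)–(11,11): clear
  edge (11,11)–(2,5): clear
  edge (2,5)–(1,3): clear
  midpoint (18,11/2) outside
  → clear
Obstacle 3 [(1,23) (4,13) (11,14) (11,24)]:
  edge (1,23)–(4,13): clear
  edge (4,13)–(11,14): clear
  edge (11,14)–(11,24): clear
  edge (11,24)–(1,23): clear
  midpoint (18,11/2) outside
  → clear

BLOCKED by obstacle 1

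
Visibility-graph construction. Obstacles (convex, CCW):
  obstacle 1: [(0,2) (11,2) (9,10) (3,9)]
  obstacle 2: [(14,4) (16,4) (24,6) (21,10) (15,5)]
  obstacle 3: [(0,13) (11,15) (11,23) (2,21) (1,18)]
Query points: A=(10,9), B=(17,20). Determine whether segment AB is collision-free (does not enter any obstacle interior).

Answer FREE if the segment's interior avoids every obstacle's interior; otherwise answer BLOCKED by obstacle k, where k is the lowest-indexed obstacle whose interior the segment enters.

FREE

Obstacle 1 [(0,2) (11,2) (9,10) (3,9)]:
  edge (0,2)–(11,2): clear
  edge (11,2)–(9,10): clear
  edge (9,10)–(3,9): clear
  edge (3,9)–(0,2): clear
  midpoint (27/2,29/2) outside
  → clear
Obstacle 2 [(14,4) (16,4) (24,6) (21,10) (15,5)]:
  edge (14,4)–(16,4): clear
  edge (16,4)–(24,6): clear
  edge (24,6)–(21,10): clear
  edge (21,10)–(15,5): clear
  edge (15,5)–(14,4): clear
  midpoint (27/2,29/2) outside
  → clear
Obstacle 3 [(0,13) (11,15) (11,23) (2,21) (1,18)]:
  edge (0,13)–(11,15): clear
  edge (11,15)–(11,23): clear
  edge (11,23)–(2,21): clear
  edge (2,21)–(1,18): clear
  edge (1,18)–(0,13): clear
  midpoint (27/2,29/2) outside
  → clear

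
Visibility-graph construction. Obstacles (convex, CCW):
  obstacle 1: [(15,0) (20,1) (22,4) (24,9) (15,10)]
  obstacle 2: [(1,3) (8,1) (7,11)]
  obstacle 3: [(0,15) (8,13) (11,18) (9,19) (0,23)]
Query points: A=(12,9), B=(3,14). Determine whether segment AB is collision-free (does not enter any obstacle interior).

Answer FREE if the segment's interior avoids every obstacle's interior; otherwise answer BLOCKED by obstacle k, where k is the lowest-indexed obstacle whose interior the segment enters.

Obstacle 1 [(15,0) (20,1) (22,4) (24,9) (15,10)]:
  edge (15,0)–(20,1): clear
  edge (20,1)–(22,4): clear
  edge (22,4)–(24,9): clear
  edge (24,9)–(15,10): clear
  edge (15,10)–(15,0): clear
  midpoint (15/2,23/2) outside
  → clear
Obstacle 2 [(1,3) (8,1) (7,11)]:
  edge (1,3)–(8,1): clear
  edge (8,1)–(7,11): clear
  edge (7,11)–(1,3): clear
  midpoint (15/2,23/2) outside
  → clear
Obstacle 3 [(0,15) (8,13) (11,18) (9,19) (0,23)]:
  edge (0,15)–(8,13): clear
  edge (8,13)–(11,18): clear
  edge (11,18)–(9,19): clear
  edge (9,19)–(0,23): clear
  edge (0,23)–(0,15): clear
  midpoint (15/2,23/2) outside
  → clear

FREE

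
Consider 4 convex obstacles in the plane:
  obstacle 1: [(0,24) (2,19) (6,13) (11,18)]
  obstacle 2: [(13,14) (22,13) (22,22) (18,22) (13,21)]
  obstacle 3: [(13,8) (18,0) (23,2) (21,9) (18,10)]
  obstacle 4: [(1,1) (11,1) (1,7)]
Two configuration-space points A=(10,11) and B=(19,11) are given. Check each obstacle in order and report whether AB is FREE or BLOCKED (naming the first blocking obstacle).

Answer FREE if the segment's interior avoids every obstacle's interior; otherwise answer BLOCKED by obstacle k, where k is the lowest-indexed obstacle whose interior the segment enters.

FREE

Obstacle 1 [(0,24) (2,19) (6,13) (11,18)]:
  edge (0,24)–(2,19): clear
  edge (2,19)–(6,13): clear
  edge (6,13)–(11,18): clear
  edge (11,18)–(0,24): clear
  midpoint (29/2,11) outside
  → clear
Obstacle 2 [(13,14) (22,13) (22,22) (18,22) (13,21)]:
  edge (13,14)–(22,13): clear
  edge (22,13)–(22,22): clear
  edge (22,22)–(18,22): clear
  edge (18,22)–(13,21): clear
  edge (13,21)–(13,14): clear
  midpoint (29/2,11) outside
  → clear
Obstacle 3 [(13,8) (18,0) (23,2) (21,9) (18,10)]:
  edge (13,8)–(18,0): clear
  edge (18,0)–(23,2): clear
  edge (23,2)–(21,9): clear
  edge (21,9)–(18,10): clear
  edge (18,10)–(13,8): clear
  midpoint (29/2,11) outside
  → clear
Obstacle 4 [(1,1) (11,1) (1,7)]:
  edge (1,1)–(11,1): clear
  edge (11,1)–(1,7): clear
  edge (1,7)–(1,1): clear
  midpoint (29/2,11) outside
  → clear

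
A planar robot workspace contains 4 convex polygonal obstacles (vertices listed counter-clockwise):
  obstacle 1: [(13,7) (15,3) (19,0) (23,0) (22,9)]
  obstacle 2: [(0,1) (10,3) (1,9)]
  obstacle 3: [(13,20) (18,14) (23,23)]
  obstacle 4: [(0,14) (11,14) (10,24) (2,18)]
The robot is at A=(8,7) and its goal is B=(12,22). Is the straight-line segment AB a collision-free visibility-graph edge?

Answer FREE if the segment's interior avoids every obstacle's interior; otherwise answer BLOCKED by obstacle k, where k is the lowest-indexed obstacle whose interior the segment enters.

BLOCKED by obstacle 4

Obstacle 1 [(13,7) (15,3) (19,0) (23,0) (22,9)]:
  edge (13,7)–(15,3): clear
  edge (15,3)–(19,0): clear
  edge (19,0)–(23,0): clear
  edge (23,0)–(22,9): clear
  edge (22,9)–(13,7): clear
  midpoint (10,29/2) outside
  → clear
Obstacle 2 [(0,1) (10,3) (1,9)]:
  edge (0,1)–(10,3): clear
  edge (10,3)–(1,9): clear
  edge (1,9)–(0,1): clear
  midpoint (10,29/2) outside
  → clear
Obstacle 3 [(13,20) (18,14) (23,23)]:
  edge (13,20)–(18,14): clear
  edge (18,14)–(23,23): clear
  edge (23,23)–(13,20): clear
  midpoint (10,29/2) outside
  → clear
Obstacle 4 [(0,14) (11,14) (10,24) (2,18)]:
  edge (0,14)–(11,14): crosses AB
  edge (11,14)–(10,24): crosses AB
  edge (10,24)–(2,18): clear
  edge (2,18)–(0,14): clear
  → BLOCKED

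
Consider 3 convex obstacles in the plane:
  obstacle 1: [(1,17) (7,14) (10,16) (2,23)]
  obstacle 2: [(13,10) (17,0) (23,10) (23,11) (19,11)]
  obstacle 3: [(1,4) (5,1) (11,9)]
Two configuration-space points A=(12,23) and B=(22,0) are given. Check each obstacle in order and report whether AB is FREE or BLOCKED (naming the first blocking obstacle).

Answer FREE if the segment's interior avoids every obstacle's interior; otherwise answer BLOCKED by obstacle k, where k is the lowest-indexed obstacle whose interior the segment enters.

Obstacle 1 [(1,17) (7,14) (10,16) (2,23)]:
  edge (1,17)–(7,14): clear
  edge (7,14)–(10,16): clear
  edge (10,16)–(2,23): clear
  edge (2,23)–(1,17): clear
  midpoint (17,23/2) outside
  → clear
Obstacle 2 [(13,10) (17,0) (23,10) (23,11) (19,11)]:
  edge (13,10)–(17,0): clear
  edge (17,0)–(23,10): crosses AB
  edge (23,10)–(23,11): clear
  edge (23,11)–(19,11): clear
  edge (19,11)–(13,10): crosses AB
  → BLOCKED
Obstacle 3 [(1,4) (5,1) (11,9)]:
  edge (1,4)–(5,1): clear
  edge (5,1)–(11,9): clear
  edge (11,9)–(1,4): clear
  midpoint (17,23/2) outside
  → clear

BLOCKED by obstacle 2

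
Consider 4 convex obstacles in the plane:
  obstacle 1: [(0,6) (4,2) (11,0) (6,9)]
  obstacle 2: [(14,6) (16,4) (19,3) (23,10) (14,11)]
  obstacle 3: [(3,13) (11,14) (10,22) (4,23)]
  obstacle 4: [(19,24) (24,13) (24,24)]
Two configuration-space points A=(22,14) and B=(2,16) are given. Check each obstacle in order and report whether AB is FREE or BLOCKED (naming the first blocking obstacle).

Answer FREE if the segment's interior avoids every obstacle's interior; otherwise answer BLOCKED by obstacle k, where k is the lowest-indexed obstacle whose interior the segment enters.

BLOCKED by obstacle 3

Obstacle 1 [(0,6) (4,2) (11,0) (6,9)]:
  edge (0,6)–(4,2): clear
  edge (4,2)–(11,0): clear
  edge (11,0)–(6,9): clear
  edge (6,9)–(0,6): clear
  midpoint (12,15) outside
  → clear
Obstacle 2 [(14,6) (16,4) (19,3) (23,10) (14,11)]:
  edge (14,6)–(16,4): clear
  edge (16,4)–(19,3): clear
  edge (19,3)–(23,10): clear
  edge (23,10)–(14,11): clear
  edge (14,11)–(14,6): clear
  midpoint (12,15) outside
  → clear
Obstacle 3 [(3,13) (11,14) (10,22) (4,23)]:
  edge (3,13)–(11,14): clear
  edge (11,14)–(10,22): crosses AB
  edge (10,22)–(4,23): clear
  edge (4,23)–(3,13): crosses AB
  → BLOCKED
Obstacle 4 [(19,24) (24,13) (24,24)]:
  edge (19,24)–(24,13): clear
  edge (24,13)–(24,24): clear
  edge (24,24)–(19,24): clear
  midpoint (12,15) outside
  → clear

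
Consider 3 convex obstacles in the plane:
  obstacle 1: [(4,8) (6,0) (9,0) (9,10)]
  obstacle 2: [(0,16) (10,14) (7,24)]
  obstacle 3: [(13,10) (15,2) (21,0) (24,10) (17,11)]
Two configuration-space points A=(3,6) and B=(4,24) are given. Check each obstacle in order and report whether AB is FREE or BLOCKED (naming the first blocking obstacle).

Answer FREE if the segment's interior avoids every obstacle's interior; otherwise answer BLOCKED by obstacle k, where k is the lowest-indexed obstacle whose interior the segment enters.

BLOCKED by obstacle 2

Obstacle 1 [(4,8) (6,0) (9,0) (9,10)]:
  edge (4,8)–(6,0): clear
  edge (6,0)–(9,0): clear
  edge (9,0)–(9,10): clear
  edge (9,10)–(4,8): clear
  midpoint (7/2,15) outside
  → clear
Obstacle 2 [(0,16) (10,14) (7,24)]:
  edge (0,16)–(10,14): crosses AB
  edge (10,14)–(7,24): clear
  edge (7,24)–(0,16): crosses AB
  → BLOCKED
Obstacle 3 [(13,10) (15,2) (21,0) (24,10) (17,11)]:
  edge (13,10)–(15,2): clear
  edge (15,2)–(21,0): clear
  edge (21,0)–(24,10): clear
  edge (24,10)–(17,11): clear
  edge (17,11)–(13,10): clear
  midpoint (7/2,15) outside
  → clear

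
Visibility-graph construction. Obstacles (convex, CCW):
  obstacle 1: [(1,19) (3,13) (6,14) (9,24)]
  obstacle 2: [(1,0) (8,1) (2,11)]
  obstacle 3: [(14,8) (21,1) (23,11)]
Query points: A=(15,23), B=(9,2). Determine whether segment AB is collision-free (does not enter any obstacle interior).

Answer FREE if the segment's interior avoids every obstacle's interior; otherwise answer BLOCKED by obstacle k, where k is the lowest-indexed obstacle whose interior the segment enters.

Obstacle 1 [(1,19) (3,13) (6,14) (9,24)]:
  edge (1,19)–(3,13): clear
  edge (3,13)–(6,14): clear
  edge (6,14)–(9,24): clear
  edge (9,24)–(1,19): clear
  midpoint (12,25/2) outside
  → clear
Obstacle 2 [(1,0) (8,1) (2,11)]:
  edge (1,0)–(8,1): clear
  edge (8,1)–(2,11): clear
  edge (2,11)–(1,0): clear
  midpoint (12,25/2) outside
  → clear
Obstacle 3 [(14,8) (21,1) (23,11)]:
  edge (14,8)–(21,1): clear
  edge (21,1)–(23,11): clear
  edge (23,11)–(14,8): clear
  midpoint (12,25/2) outside
  → clear

FREE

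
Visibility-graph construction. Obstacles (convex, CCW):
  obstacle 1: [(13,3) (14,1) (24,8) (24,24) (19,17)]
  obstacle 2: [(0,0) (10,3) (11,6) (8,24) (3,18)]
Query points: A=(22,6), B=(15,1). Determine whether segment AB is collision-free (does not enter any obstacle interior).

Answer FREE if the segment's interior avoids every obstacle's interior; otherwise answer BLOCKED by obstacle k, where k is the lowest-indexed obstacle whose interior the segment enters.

Obstacle 1 [(13,3) (14,1) (24,8) (24,24) (19,17)]:
  edge (13,3)–(14,1): clear
  edge (14,1)–(24,8): clear
  edge (24,8)–(24,24): clear
  edge (24,24)–(19,17): clear
  edge (19,17)–(13,3): clear
  midpoint (37/2,7/2) outside
  → clear
Obstacle 2 [(0,0) (10,3) (11,6) (8,24) (3,18)]:
  edge (0,0)–(10,3): clear
  edge (10,3)–(11,6): clear
  edge (11,6)–(8,24): clear
  edge (8,24)–(3,18): clear
  edge (3,18)–(0,0): clear
  midpoint (37/2,7/2) outside
  → clear

FREE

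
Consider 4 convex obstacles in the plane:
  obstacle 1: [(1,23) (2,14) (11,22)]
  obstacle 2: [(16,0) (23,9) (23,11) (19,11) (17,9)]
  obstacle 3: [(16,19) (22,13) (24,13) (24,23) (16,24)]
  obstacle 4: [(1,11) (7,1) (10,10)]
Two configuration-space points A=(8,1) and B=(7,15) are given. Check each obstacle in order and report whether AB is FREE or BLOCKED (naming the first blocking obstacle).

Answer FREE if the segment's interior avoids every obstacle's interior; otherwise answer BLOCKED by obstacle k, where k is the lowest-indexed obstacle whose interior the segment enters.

BLOCKED by obstacle 4

Obstacle 1 [(1,23) (2,14) (11,22)]:
  edge (1,23)–(2,14): clear
  edge (2,14)–(11,22): clear
  edge (11,22)–(1,23): clear
  midpoint (15/2,8) outside
  → clear
Obstacle 2 [(16,0) (23,9) (23,11) (19,11) (17,9)]:
  edge (16,0)–(23,9): clear
  edge (23,9)–(23,11): clear
  edge (23,11)–(19,11): clear
  edge (19,11)–(17,9): clear
  edge (17,9)–(16,0): clear
  midpoint (15/2,8) outside
  → clear
Obstacle 3 [(16,19) (22,13) (24,13) (24,23) (16,24)]:
  edge (16,19)–(22,13): clear
  edge (22,13)–(24,13): clear
  edge (24,13)–(24,23): clear
  edge (24,23)–(16,24): clear
  edge (16,24)–(16,19): clear
  midpoint (15/2,8) outside
  → clear
Obstacle 4 [(1,11) (7,1) (10,10)]:
  edge (1,11)–(7,1): clear
  edge (7,1)–(10,10): crosses AB
  edge (10,10)–(1,11): crosses AB
  → BLOCKED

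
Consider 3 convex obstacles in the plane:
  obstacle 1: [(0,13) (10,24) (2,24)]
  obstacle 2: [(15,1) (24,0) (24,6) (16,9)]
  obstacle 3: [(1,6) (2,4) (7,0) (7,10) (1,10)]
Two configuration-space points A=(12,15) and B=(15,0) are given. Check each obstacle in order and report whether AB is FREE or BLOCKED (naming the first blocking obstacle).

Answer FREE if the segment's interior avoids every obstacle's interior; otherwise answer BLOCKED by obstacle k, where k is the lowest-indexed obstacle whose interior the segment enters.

Obstacle 1 [(0,13) (10,24) (2,24)]:
  edge (0,13)–(10,24): clear
  edge (10,24)–(2,24): clear
  edge (2,24)–(0,13): clear
  midpoint (27/2,15/2) outside
  → clear
Obstacle 2 [(15,1) (24,0) (24,6) (16,9)]:
  edge (15,1)–(24,0): clear
  edge (24,0)–(24,6): clear
  edge (24,6)–(16,9): clear
  edge (16,9)–(15,1): clear
  midpoint (27/2,15/2) outside
  → clear
Obstacle 3 [(1,6) (2,4) (7,0) (7,10) (1,10)]:
  edge (1,6)–(2,4): clear
  edge (2,4)–(7,0): clear
  edge (7,0)–(7,10): clear
  edge (7,10)–(1,10): clear
  edge (1,10)–(1,6): clear
  midpoint (27/2,15/2) outside
  → clear

FREE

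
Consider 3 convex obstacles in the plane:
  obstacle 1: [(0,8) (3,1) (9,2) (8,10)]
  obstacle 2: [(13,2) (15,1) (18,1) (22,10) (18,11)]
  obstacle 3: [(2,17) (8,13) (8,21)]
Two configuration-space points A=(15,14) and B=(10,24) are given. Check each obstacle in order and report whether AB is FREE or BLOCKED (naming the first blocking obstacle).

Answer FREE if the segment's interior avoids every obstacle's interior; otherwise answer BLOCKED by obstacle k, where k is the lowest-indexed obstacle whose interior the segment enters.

Obstacle 1 [(0,8) (3,1) (9,2) (8,10)]:
  edge (0,8)–(3,1): clear
  edge (3,1)–(9,2): clear
  edge (9,2)–(8,10): clear
  edge (8,10)–(0,8): clear
  midpoint (25/2,19) outside
  → clear
Obstacle 2 [(13,2) (15,1) (18,1) (22,10) (18,11)]:
  edge (13,2)–(15,1): clear
  edge (15,1)–(18,1): clear
  edge (18,1)–(22,10): clear
  edge (22,10)–(18,11): clear
  edge (18,11)–(13,2): clear
  midpoint (25/2,19) outside
  → clear
Obstacle 3 [(2,17) (8,13) (8,21)]:
  edge (2,17)–(8,13): clear
  edge (8,13)–(8,21): clear
  edge (8,21)–(2,17): clear
  midpoint (25/2,19) outside
  → clear

FREE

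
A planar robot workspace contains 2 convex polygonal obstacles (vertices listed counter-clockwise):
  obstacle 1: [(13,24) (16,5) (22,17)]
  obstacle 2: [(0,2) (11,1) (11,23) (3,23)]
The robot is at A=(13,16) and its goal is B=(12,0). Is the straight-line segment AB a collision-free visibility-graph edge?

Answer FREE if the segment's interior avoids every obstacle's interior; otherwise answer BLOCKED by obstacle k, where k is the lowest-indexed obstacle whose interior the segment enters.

Obstacle 1 [(13,24) (16,5) (22,17)]:
  edge (13,24)–(16,5): clear
  edge (16,5)–(22,17): clear
  edge (22,17)–(13,24): clear
  midpoint (25/2,8) outside
  → clear
Obstacle 2 [(0,2) (11,1) (11,23) (3,23)]:
  edge (0,2)–(11,1): clear
  edge (11,1)–(11,23): clear
  edge (11,23)–(3,23): clear
  edge (3,23)–(0,2): clear
  midpoint (25/2,8) outside
  → clear

FREE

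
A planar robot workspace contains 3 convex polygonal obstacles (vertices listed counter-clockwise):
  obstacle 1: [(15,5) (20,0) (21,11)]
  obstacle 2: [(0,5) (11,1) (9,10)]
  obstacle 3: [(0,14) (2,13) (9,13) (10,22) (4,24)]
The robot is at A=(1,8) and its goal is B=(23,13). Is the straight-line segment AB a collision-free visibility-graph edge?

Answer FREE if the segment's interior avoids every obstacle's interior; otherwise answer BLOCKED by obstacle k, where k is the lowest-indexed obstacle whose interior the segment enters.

Obstacle 1 [(15,5) (20,0) (21,11)]:
  edge (15,5)–(20,0): clear
  edge (20,0)–(21,11): clear
  edge (21,11)–(15,5): clear
  midpoint (12,21/2) outside
  → clear
Obstacle 2 [(0,5) (11,1) (9,10)]:
  edge (0,5)–(11,1): clear
  edge (11,1)–(9,10): crosses AB
  edge (9,10)–(0,5): crosses AB
  → BLOCKED
Obstacle 3 [(0,14) (2,13) (9,13) (10,22) (4,24)]:
  edge (0,14)–(2,13): clear
  edge (2,13)–(9,13): clear
  edge (9,13)–(10,22): clear
  edge (10,22)–(4,24): clear
  edge (4,24)–(0,14): clear
  midpoint (12,21/2) outside
  → clear

BLOCKED by obstacle 2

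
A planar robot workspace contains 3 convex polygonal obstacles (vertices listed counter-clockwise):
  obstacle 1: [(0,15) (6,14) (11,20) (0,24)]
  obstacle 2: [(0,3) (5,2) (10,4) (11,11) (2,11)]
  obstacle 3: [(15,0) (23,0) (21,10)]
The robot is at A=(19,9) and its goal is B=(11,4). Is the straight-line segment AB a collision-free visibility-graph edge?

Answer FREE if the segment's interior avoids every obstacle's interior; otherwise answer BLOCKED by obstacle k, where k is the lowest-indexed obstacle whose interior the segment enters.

Obstacle 1 [(0,15) (6,14) (11,20) (0,24)]:
  edge (0,15)–(6,14): clear
  edge (6,14)–(11,20): clear
  edge (11,20)–(0,24): clear
  edge (0,24)–(0,15): clear
  midpoint (15,13/2) outside
  → clear
Obstacle 2 [(0,3) (5,2) (10,4) (11,11) (2,11)]:
  edge (0,3)–(5,2): clear
  edge (5,2)–(10,4): clear
  edge (10,4)–(11,11): clear
  edge (11,11)–(2,11): clear
  edge (2,11)–(0,3): clear
  midpoint (15,13/2) outside
  → clear
Obstacle 3 [(15,0) (23,0) (21,10)]:
  edge (15,0)–(23,0): clear
  edge (23,0)–(21,10): clear
  edge (21,10)–(15,0): clear
  midpoint (15,13/2) outside
  → clear

FREE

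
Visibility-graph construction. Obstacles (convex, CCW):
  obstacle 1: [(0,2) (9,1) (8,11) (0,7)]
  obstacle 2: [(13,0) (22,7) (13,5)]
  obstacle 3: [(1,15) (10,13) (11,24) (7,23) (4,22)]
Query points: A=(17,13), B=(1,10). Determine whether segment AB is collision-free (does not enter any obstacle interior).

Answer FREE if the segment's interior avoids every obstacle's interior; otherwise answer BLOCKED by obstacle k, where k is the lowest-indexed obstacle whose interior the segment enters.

FREE

Obstacle 1 [(0,2) (9,1) (8,11) (0,7)]:
  edge (0,2)–(9,1): clear
  edge (9,1)–(8,11): clear
  edge (8,11)–(0,7): clear
  edge (0,7)–(0,2): clear
  midpoint (9,23/2) outside
  → clear
Obstacle 2 [(13,0) (22,7) (13,5)]:
  edge (13,0)–(22,7): clear
  edge (22,7)–(13,5): clear
  edge (13,5)–(13,0): clear
  midpoint (9,23/2) outside
  → clear
Obstacle 3 [(1,15) (10,13) (11,24) (7,23) (4,22)]:
  edge (1,15)–(10,13): clear
  edge (10,13)–(11,24): clear
  edge (11,24)–(7,23): clear
  edge (7,23)–(4,22): clear
  edge (4,22)–(1,15): clear
  midpoint (9,23/2) outside
  → clear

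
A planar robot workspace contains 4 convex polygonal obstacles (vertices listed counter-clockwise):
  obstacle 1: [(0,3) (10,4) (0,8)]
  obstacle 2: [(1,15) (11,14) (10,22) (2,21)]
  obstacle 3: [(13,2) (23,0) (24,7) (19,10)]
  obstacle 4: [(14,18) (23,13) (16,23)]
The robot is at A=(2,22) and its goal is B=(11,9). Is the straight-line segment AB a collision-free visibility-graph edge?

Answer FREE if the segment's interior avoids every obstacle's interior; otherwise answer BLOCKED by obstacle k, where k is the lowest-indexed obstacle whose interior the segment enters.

Obstacle 1 [(0,3) (10,4) (0,8)]:
  edge (0,3)–(10,4): clear
  edge (10,4)–(0,8): clear
  edge (0,8)–(0,3): clear
  midpoint (13/2,31/2) outside
  → clear
Obstacle 2 [(1,15) (11,14) (10,22) (2,21)]:
  edge (1,15)–(11,14): crosses AB
  edge (11,14)–(10,22): clear
  edge (10,22)–(2,21): crosses AB
  edge (2,21)–(1,15): clear
  → BLOCKED
Obstacle 3 [(13,2) (23,0) (24,7) (19,10)]:
  edge (13,2)–(23,0): clear
  edge (23,0)–(24,7): clear
  edge (24,7)–(19,10): clear
  edge (19,10)–(13,2): clear
  midpoint (13/2,31/2) outside
  → clear
Obstacle 4 [(14,18) (23,13) (16,23)]:
  edge (14,18)–(23,13): clear
  edge (23,13)–(16,23): clear
  edge (16,23)–(14,18): clear
  midpoint (13/2,31/2) outside
  → clear

BLOCKED by obstacle 2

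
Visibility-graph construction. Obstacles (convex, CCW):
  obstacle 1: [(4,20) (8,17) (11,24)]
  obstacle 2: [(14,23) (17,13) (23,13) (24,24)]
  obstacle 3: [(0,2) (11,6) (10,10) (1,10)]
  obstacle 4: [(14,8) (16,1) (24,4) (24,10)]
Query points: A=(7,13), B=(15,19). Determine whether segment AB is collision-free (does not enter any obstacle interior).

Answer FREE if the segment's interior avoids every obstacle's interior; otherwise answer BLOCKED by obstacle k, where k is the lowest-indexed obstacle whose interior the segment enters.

FREE

Obstacle 1 [(4,20) (8,17) (11,24)]:
  edge (4,20)–(8,17): clear
  edge (8,17)–(11,24): clear
  edge (11,24)–(4,20): clear
  midpoint (11,16) outside
  → clear
Obstacle 2 [(14,23) (17,13) (23,13) (24,24)]:
  edge (14,23)–(17,13): clear
  edge (17,13)–(23,13): clear
  edge (23,13)–(24,24): clear
  edge (24,24)–(14,23): clear
  midpoint (11,16) outside
  → clear
Obstacle 3 [(0,2) (11,6) (10,10) (1,10)]:
  edge (0,2)–(11,6): clear
  edge (11,6)–(10,10): clear
  edge (10,10)–(1,10): clear
  edge (1,10)–(0,2): clear
  midpoint (11,16) outside
  → clear
Obstacle 4 [(14,8) (16,1) (24,4) (24,10)]:
  edge (14,8)–(16,1): clear
  edge (16,1)–(24,4): clear
  edge (24,4)–(24,10): clear
  edge (24,10)–(14,8): clear
  midpoint (11,16) outside
  → clear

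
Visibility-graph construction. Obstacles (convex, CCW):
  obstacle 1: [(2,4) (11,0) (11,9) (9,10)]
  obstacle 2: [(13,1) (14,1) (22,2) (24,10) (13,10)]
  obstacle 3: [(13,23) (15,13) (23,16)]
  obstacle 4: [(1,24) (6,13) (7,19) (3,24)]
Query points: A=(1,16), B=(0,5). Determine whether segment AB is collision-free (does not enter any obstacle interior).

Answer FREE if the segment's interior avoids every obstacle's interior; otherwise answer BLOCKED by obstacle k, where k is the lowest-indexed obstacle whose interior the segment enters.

FREE

Obstacle 1 [(2,4) (11,0) (11,9) (9,10)]:
  edge (2,4)–(11,0): clear
  edge (11,0)–(11,9): clear
  edge (11,9)–(9,10): clear
  edge (9,10)–(2,4): clear
  midpoint (1/2,21/2) outside
  → clear
Obstacle 2 [(13,1) (14,1) (22,2) (24,10) (13,10)]:
  edge (13,1)–(14,1): clear
  edge (14,1)–(22,2): clear
  edge (22,2)–(24,10): clear
  edge (24,10)–(13,10): clear
  edge (13,10)–(13,1): clear
  midpoint (1/2,21/2) outside
  → clear
Obstacle 3 [(13,23) (15,13) (23,16)]:
  edge (13,23)–(15,13): clear
  edge (15,13)–(23,16): clear
  edge (23,16)–(13,23): clear
  midpoint (1/2,21/2) outside
  → clear
Obstacle 4 [(1,24) (6,13) (7,19) (3,24)]:
  edge (1,24)–(6,13): clear
  edge (6,13)–(7,19): clear
  edge (7,19)–(3,24): clear
  edge (3,24)–(1,24): clear
  midpoint (1/2,21/2) outside
  → clear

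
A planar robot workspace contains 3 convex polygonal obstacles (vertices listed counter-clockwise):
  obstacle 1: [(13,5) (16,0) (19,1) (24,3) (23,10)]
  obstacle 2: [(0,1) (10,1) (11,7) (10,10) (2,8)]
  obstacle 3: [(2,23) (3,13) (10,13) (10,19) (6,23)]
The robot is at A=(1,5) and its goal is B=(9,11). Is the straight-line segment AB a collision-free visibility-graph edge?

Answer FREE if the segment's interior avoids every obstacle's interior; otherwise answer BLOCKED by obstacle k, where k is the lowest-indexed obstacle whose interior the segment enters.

Obstacle 1 [(13,5) (16,0) (19,1) (24,3) (23,10)]:
  edge (13,5)–(16,0): clear
  edge (16,0)–(19,1): clear
  edge (19,1)–(24,3): clear
  edge (24,3)–(23,10): clear
  edge (23,10)–(13,5): clear
  midpoint (5,8) outside
  → clear
Obstacle 2 [(0,1) (10,1) (11,7) (10,10) (2,8)]:
  edge (0,1)–(10,1): clear
  edge (10,1)–(11,7): clear
  edge (11,7)–(10,10): clear
  edge (10,10)–(2,8): crosses AB
  edge (2,8)–(0,1): crosses AB
  → BLOCKED
Obstacle 3 [(2,23) (3,13) (10,13) (10,19) (6,23)]:
  edge (2,23)–(3,13): clear
  edge (3,13)–(10,13): clear
  edge (10,13)–(10,19): clear
  edge (10,19)–(6,23): clear
  edge (6,23)–(2,23): clear
  midpoint (5,8) outside
  → clear

BLOCKED by obstacle 2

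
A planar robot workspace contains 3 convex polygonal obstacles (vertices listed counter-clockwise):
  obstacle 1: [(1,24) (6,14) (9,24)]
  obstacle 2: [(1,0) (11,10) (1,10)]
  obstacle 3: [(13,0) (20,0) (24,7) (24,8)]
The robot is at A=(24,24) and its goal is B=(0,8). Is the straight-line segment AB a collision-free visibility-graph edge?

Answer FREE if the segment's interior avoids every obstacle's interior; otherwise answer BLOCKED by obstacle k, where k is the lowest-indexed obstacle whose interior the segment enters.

Obstacle 1 [(1,24) (6,14) (9,24)]:
  edge (1,24)–(6,14): clear
  edge (6,14)–(9,24): clear
  edge (9,24)–(1,24): clear
  midpoint (12,16) outside
  → clear
Obstacle 2 [(1,0) (11,10) (1,10)]:
  edge (1,0)–(11,10): clear
  edge (11,10)–(1,10): crosses AB
  edge (1,10)–(1,0): crosses AB
  → BLOCKED
Obstacle 3 [(13,0) (20,0) (24,7) (24,8)]:
  edge (13,0)–(20,0): clear
  edge (20,0)–(24,7): clear
  edge (24,7)–(24,8): clear
  edge (24,8)–(13,0): clear
  midpoint (12,16) outside
  → clear

BLOCKED by obstacle 2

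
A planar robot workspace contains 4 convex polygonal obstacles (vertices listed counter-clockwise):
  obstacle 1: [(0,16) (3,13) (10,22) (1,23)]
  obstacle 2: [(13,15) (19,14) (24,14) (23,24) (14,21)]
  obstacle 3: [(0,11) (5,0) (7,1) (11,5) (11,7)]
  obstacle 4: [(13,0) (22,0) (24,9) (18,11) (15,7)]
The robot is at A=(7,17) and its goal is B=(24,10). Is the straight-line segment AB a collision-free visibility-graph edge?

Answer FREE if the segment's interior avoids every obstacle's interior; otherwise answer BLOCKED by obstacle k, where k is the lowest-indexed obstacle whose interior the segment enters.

Obstacle 1 [(0,16) (3,13) (10,22) (1,23)]:
  edge (0,16)–(3,13): clear
  edge (3,13)–(10,22): clear
  edge (10,22)–(1,23): clear
  edge (1,23)–(0,16): clear
  midpoint (31/2,27/2) outside
  → clear
Obstacle 2 [(13,15) (19,14) (24,14) (23,24) (14,21)]:
  edge (13,15)–(19,14): clear
  edge (19,14)–(24,14): clear
  edge (24,14)–(23,24): clear
  edge (23,24)–(14,21): clear
  edge (14,21)–(13,15): clear
  midpoint (31/2,27/2) outside
  → clear
Obstacle 3 [(0,11) (5,0) (7,1) (11,5) (11,7)]:
  edge (0,11)–(5,0): clear
  edge (5,0)–(7,1): clear
  edge (7,1)–(11,5): clear
  edge (11,5)–(11,7): clear
  edge (11,7)–(0,11): clear
  midpoint (31/2,27/2) outside
  → clear
Obstacle 4 [(13,0) (22,0) (24,9) (18,11) (15,7)]:
  edge (13,0)–(22,0): clear
  edge (22,0)–(24,9): clear
  edge (24,9)–(18,11): clear
  edge (18,11)–(15,7): clear
  edge (15,7)–(13,0): clear
  midpoint (31/2,27/2) outside
  → clear

FREE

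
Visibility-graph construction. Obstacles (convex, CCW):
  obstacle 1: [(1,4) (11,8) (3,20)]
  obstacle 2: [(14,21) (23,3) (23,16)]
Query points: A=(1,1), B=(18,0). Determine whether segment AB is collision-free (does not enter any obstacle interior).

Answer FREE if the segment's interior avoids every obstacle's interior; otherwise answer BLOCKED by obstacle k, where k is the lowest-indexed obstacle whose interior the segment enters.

Obstacle 1 [(1,4) (11,8) (3,20)]:
  edge (1,4)–(11,8): clear
  edge (11,8)–(3,20): clear
  edge (3,20)–(1,4): clear
  midpoint (19/2,1/2) outside
  → clear
Obstacle 2 [(14,21) (23,3) (23,16)]:
  edge (14,21)–(23,3): clear
  edge (23,3)–(23,16): clear
  edge (23,16)–(14,21): clear
  midpoint (19/2,1/2) outside
  → clear

FREE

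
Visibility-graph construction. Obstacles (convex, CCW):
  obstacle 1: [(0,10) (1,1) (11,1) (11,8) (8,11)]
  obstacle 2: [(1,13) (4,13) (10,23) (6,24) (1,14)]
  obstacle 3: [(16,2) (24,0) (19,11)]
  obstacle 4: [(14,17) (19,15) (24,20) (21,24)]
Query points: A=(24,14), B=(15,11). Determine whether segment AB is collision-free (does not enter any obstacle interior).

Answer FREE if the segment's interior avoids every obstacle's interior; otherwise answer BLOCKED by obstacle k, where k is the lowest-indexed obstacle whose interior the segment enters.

FREE

Obstacle 1 [(0,10) (1,1) (11,1) (11,8) (8,11)]:
  edge (0,10)–(1,1): clear
  edge (1,1)–(11,1): clear
  edge (11,1)–(11,8): clear
  edge (11,8)–(8,11): clear
  edge (8,11)–(0,10): clear
  midpoint (39/2,25/2) outside
  → clear
Obstacle 2 [(1,13) (4,13) (10,23) (6,24) (1,14)]:
  edge (1,13)–(4,13): clear
  edge (4,13)–(10,23): clear
  edge (10,23)–(6,24): clear
  edge (6,24)–(1,14): clear
  edge (1,14)–(1,13): clear
  midpoint (39/2,25/2) outside
  → clear
Obstacle 3 [(16,2) (24,0) (19,11)]:
  edge (16,2)–(24,0): clear
  edge (24,0)–(19,11): clear
  edge (19,11)–(16,2): clear
  midpoint (39/2,25/2) outside
  → clear
Obstacle 4 [(14,17) (19,15) (24,20) (21,24)]:
  edge (14,17)–(19,15): clear
  edge (19,15)–(24,20): clear
  edge (24,20)–(21,24): clear
  edge (21,24)–(14,17): clear
  midpoint (39/2,25/2) outside
  → clear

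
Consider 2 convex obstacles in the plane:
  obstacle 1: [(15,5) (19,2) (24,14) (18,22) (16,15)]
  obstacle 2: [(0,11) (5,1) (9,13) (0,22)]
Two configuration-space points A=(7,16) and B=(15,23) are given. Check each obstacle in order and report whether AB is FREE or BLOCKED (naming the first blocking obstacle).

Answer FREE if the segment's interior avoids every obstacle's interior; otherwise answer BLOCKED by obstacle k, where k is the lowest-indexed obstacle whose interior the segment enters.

Obstacle 1 [(15,5) (19,2) (24,14) (18,22) (16,15)]:
  edge (15,5)–(19,2): clear
  edge (19,2)–(24,14): clear
  edge (24,14)–(18,22): clear
  edge (18,22)–(16,15): clear
  edge (16,15)–(15,5): clear
  midpoint (11,39/2) outside
  → clear
Obstacle 2 [(0,11) (5,1) (9,13) (0,22)]:
  edge (0,11)–(5,1): clear
  edge (5,1)–(9,13): clear
  edge (9,13)–(0,22): clear
  edge (0,22)–(0,11): clear
  midpoint (11,39/2) outside
  → clear

FREE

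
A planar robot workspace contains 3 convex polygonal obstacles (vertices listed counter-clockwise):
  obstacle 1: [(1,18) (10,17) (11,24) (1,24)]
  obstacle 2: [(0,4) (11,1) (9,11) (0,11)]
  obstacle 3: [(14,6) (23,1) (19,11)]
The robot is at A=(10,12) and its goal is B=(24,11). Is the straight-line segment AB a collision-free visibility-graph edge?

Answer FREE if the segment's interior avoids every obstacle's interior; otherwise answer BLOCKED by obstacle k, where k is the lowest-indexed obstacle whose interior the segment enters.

FREE

Obstacle 1 [(1,18) (10,17) (11,24) (1,24)]:
  edge (1,18)–(10,17): clear
  edge (10,17)–(11,24): clear
  edge (11,24)–(1,24): clear
  edge (1,24)–(1,18): clear
  midpoint (17,23/2) outside
  → clear
Obstacle 2 [(0,4) (11,1) (9,11) (0,11)]:
  edge (0,4)–(11,1): clear
  edge (11,1)–(9,11): clear
  edge (9,11)–(0,11): clear
  edge (0,11)–(0,4): clear
  midpoint (17,23/2) outside
  → clear
Obstacle 3 [(14,6) (23,1) (19,11)]:
  edge (14,6)–(23,1): clear
  edge (23,1)–(19,11): clear
  edge (19,11)–(14,6): clear
  midpoint (17,23/2) outside
  → clear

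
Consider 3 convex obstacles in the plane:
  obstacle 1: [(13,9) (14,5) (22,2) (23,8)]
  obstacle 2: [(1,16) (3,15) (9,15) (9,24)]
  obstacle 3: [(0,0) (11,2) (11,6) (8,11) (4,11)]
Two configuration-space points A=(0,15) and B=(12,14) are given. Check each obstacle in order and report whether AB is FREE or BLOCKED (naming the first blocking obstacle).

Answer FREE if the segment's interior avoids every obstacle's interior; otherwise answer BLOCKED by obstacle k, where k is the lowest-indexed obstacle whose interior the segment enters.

Obstacle 1 [(13,9) (14,5) (22,2) (23,8)]:
  edge (13,9)–(14,5): clear
  edge (14,5)–(22,2): clear
  edge (22,2)–(23,8): clear
  edge (23,8)–(13,9): clear
  midpoint (6,29/2) outside
  → clear
Obstacle 2 [(1,16) (3,15) (9,15) (9,24)]:
  edge (1,16)–(3,15): clear
  edge (3,15)–(9,15): clear
  edge (9,15)–(9,24): clear
  edge (9,24)–(1,16): clear
  midpoint (6,29/2) outside
  → clear
Obstacle 3 [(0,0) (11,2) (11,6) (8,11) (4,11)]:
  edge (0,0)–(11,2): clear
  edge (11,2)–(11,6): clear
  edge (11,6)–(8,11): clear
  edge (8,11)–(4,11): clear
  edge (4,11)–(0,0): clear
  midpoint (6,29/2) outside
  → clear

FREE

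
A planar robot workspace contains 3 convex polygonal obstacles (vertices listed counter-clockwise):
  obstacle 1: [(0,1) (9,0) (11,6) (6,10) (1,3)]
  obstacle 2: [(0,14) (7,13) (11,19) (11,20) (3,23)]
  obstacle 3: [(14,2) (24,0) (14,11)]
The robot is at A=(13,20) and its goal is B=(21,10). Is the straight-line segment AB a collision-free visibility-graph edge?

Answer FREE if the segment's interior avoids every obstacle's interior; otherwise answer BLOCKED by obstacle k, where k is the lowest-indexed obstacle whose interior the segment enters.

Obstacle 1 [(0,1) (9,0) (11,6) (6,10) (1,3)]:
  edge (0,1)–(9,0): clear
  edge (9,0)–(11,6): clear
  edge (11,6)–(6,10): clear
  edge (6,10)–(1,3): clear
  edge (1,3)–(0,1): clear
  midpoint (17,15) outside
  → clear
Obstacle 2 [(0,14) (7,13) (11,19) (11,20) (3,23)]:
  edge (0,14)–(7,13): clear
  edge (7,13)–(11,19): clear
  edge (11,19)–(11,20): clear
  edge (11,20)–(3,23): clear
  edge (3,23)–(0,14): clear
  midpoint (17,15) outside
  → clear
Obstacle 3 [(14,2) (24,0) (14,11)]:
  edge (14,2)–(24,0): clear
  edge (24,0)–(14,11): clear
  edge (14,11)–(14,2): clear
  midpoint (17,15) outside
  → clear

FREE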